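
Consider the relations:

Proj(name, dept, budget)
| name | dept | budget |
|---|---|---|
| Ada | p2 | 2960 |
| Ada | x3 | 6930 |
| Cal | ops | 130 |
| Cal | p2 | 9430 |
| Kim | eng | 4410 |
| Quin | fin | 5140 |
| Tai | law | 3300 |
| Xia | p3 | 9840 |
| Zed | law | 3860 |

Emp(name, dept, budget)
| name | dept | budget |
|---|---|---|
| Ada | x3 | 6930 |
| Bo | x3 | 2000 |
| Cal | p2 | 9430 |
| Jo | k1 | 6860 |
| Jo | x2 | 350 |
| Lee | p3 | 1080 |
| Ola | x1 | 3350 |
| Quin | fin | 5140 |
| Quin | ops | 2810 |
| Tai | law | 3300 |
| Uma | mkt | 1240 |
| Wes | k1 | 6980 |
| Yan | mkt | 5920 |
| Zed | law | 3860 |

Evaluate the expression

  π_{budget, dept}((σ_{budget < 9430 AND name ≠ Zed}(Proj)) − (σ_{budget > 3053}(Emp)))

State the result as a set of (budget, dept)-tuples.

Selection budget < 9430 AND name ≠ Zed: {(Ada, p2, 2960), (Ada, x3, 6930), (Cal, ops, 130), (Kim, eng, 4410), (Quin, fin, 5140), (Tai, law, 3300)}
Selection budget > 3053: {(Ada, x3, 6930), (Cal, p2, 9430), (Jo, k1, 6860), (Ola, x1, 3350), (Quin, fin, 5140), (Tai, law, 3300), (Wes, k1, 6980), (Yan, mkt, 5920), (Zed, law, 3860)}
Difference: {(Ada, p2, 2960), (Ada, x3, 6930), (Cal, ops, 130), (Kim, eng, 4410), (Quin, fin, 5140), (Tai, law, 3300)} with {(Ada, x3, 6930), (Cal, p2, 9430), (Jo, k1, 6860), (Ola, x1, 3350), (Quin, fin, 5140), (Tai, law, 3300), (Wes, k1, 6980), (Yan, mkt, 5920), (Zed, law, 3860)} → {(Ada, p2, 2960), (Cal, ops, 130), (Kim, eng, 4410)}
Keep only column(s) budget, dept: {(130, ops), (2960, p2), (4410, eng)}

{(130, ops), (2960, p2), (4410, eng)}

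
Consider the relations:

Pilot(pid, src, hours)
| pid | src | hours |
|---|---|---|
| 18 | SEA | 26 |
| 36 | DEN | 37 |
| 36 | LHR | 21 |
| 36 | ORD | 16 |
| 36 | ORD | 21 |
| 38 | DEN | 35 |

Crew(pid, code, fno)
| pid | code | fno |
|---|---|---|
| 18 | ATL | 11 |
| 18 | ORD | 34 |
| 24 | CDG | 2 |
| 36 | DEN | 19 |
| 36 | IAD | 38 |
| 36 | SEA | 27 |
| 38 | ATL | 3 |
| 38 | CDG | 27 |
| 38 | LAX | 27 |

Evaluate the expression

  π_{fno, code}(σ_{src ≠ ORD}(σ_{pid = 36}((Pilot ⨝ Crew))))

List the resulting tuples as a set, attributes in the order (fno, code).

{(19, DEN), (27, SEA), (38, IAD)}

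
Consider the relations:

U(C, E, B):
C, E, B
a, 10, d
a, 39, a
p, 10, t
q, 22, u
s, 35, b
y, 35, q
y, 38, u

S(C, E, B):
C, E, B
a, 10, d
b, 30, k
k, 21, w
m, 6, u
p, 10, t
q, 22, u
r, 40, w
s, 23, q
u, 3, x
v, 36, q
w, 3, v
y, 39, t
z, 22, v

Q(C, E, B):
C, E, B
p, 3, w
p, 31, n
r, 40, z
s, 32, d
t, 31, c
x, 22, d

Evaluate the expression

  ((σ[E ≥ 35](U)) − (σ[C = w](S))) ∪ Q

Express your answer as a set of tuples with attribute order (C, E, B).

Apply σ_{E ≥ 35}; surviving tuples: {(a, 39, a), (s, 35, b), (y, 35, q), (y, 38, u)}
Apply σ_{C = w}; surviving tuples: {(w, 3, v)}
Difference: {(a, 39, a), (s, 35, b), (y, 35, q), (y, 38, u)} with {(w, 3, v)} → {(a, 39, a), (s, 35, b), (y, 35, q), (y, 38, u)}
Union: {(a, 39, a), (s, 35, b), (y, 35, q), (y, 38, u)} with {(p, 3, w), (p, 31, n), (r, 40, z), (s, 32, d), (t, 31, c), (x, 22, d)} → {(a, 39, a), (p, 3, w), (p, 31, n), (r, 40, z), (s, 32, d), (s, 35, b), (t, 31, c), (x, 22, d), (y, 35, q), (y, 38, u)}

{(a, 39, a), (p, 3, w), (p, 31, n), (r, 40, z), (s, 32, d), (s, 35, b), (t, 31, c), (x, 22, d), (y, 35, q), (y, 38, u)}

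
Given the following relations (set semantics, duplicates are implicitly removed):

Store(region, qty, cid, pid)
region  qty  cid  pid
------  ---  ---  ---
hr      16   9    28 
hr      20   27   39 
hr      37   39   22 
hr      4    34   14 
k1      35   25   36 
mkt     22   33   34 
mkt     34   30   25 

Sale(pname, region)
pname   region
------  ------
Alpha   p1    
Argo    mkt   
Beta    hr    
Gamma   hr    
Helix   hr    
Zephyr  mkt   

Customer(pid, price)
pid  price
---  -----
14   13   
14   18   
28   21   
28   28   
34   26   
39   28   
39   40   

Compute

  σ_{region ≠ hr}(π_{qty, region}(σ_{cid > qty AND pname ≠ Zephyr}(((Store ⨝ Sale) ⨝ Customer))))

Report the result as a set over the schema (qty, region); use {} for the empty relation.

Joining Store and Sale on region yields {(hr, 16, 9, 28, Beta), (hr, 16, 9, 28, Gamma), (hr, 16, 9, 28, Helix), (hr, 20, 27, 39, Beta), (hr, 20, 27, 39, Gamma), (hr, 20, 27, 39, Helix), (hr, 37, 39, 22, Beta), (hr, 37, 39, 22, Gamma), (hr, 37, 39, 22, Helix), (hr, 4, 34, 14, Beta), (hr, 4, 34, 14, Gamma), (hr, 4, 34, 14, Helix), (mkt, 22, 33, 34, Argo), (mkt, 22, 33, 34, Zephyr), (mkt, 34, 30, 25, Argo), (mkt, 34, 30, 25, Zephyr)}.
Joining (Store ⨝ Sale) and Customer on pid yields {(hr, 16, 9, 28, Beta, 21), (hr, 16, 9, 28, Beta, 28), (hr, 16, 9, 28, Gamma, 21), (hr, 16, 9, 28, Gamma, 28), (hr, 16, 9, 28, Helix, 21), (hr, 16, 9, 28, Helix, 28), (hr, 20, 27, 39, Beta, 28), (hr, 20, 27, 39, Beta, 40), (hr, 20, 27, 39, Gamma, 28), (hr, 20, 27, 39, Gamma, 40), (hr, 20, 27, 39, Helix, 28), (hr, 20, 27, 39, Helix, 40), (hr, 4, 34, 14, Beta, 13), (hr, 4, 34, 14, Beta, 18), (hr, 4, 34, 14, Gamma, 13), (hr, 4, 34, 14, Gamma, 18), (hr, 4, 34, 14, Helix, 13), (hr, 4, 34, 14, Helix, 18), (mkt, 22, 33, 34, Argo, 26), (mkt, 22, 33, 34, Zephyr, 26)}.
Filtering on cid > qty AND pname ≠ Zephyr leaves {(hr, 20, 27, 39, Beta, 28), (hr, 20, 27, 39, Beta, 40), (hr, 20, 27, 39, Gamma, 28), (hr, 20, 27, 39, Gamma, 40), (hr, 20, 27, 39, Helix, 28), (hr, 20, 27, 39, Helix, 40), (hr, 4, 34, 14, Beta, 13), (hr, 4, 34, 14, Beta, 18), (hr, 4, 34, 14, Gamma, 13), (hr, 4, 34, 14, Gamma, 18), (hr, 4, 34, 14, Helix, 13), (hr, 4, 34, 14, Helix, 18), (mkt, 22, 33, 34, Argo, 26)}.
π[qty, region]: project onto (qty, region) (10 duplicate(s) eliminated) → {(20, hr), (22, mkt), (4, hr)}
Filtering on region ≠ hr leaves {(22, mkt)}.

{(22, mkt)}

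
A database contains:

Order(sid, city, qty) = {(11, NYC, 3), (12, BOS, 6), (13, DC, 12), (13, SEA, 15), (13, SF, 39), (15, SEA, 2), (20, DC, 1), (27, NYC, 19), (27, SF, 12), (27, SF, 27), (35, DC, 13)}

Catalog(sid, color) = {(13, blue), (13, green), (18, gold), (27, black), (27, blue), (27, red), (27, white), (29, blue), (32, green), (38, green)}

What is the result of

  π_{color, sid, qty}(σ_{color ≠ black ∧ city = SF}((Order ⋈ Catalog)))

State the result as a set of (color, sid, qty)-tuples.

{(blue, 13, 39), (blue, 27, 12), (blue, 27, 27), (green, 13, 39), (red, 27, 12), (red, 27, 27), (white, 27, 12), (white, 27, 27)}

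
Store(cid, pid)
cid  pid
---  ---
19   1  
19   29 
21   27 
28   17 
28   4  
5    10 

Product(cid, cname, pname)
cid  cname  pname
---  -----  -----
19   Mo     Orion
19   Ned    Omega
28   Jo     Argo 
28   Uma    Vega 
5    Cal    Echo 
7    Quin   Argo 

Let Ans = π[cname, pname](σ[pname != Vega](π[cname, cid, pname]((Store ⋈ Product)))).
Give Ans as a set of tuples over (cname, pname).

{(Cal, Echo), (Jo, Argo), (Mo, Orion), (Ned, Omega)}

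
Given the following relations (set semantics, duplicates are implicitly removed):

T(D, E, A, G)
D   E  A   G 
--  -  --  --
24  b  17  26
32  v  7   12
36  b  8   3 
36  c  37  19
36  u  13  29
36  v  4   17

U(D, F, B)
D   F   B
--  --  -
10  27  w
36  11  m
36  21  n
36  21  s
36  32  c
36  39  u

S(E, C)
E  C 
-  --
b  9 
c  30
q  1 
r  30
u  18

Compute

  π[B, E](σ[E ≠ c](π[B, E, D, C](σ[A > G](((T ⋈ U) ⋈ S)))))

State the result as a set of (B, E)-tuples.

{(c, b), (m, b), (n, b), (s, b), (u, b)}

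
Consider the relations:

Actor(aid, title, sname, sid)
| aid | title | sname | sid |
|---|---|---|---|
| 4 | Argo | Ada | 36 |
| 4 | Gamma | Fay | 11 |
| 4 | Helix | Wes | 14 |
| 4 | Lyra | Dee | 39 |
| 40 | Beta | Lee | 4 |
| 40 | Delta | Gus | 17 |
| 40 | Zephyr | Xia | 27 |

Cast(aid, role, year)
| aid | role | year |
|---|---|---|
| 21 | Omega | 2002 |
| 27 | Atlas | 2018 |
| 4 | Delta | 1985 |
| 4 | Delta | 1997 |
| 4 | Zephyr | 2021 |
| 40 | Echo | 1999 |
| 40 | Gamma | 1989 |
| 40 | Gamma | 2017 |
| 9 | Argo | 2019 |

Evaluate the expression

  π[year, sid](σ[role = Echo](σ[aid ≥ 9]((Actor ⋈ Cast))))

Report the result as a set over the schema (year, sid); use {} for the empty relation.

{(1999, 17), (1999, 27), (1999, 4)}

Joining Actor and Cast on aid yields {(4, Argo, Ada, 36, Delta, 1985), (4, Argo, Ada, 36, Delta, 1997), (4, Argo, Ada, 36, Zephyr, 2021), (4, Gamma, Fay, 11, Delta, 1985), (4, Gamma, Fay, 11, Delta, 1997), (4, Gamma, Fay, 11, Zephyr, 2021), (4, Helix, Wes, 14, Delta, 1985), (4, Helix, Wes, 14, Delta, 1997), (4, Helix, Wes, 14, Zephyr, 2021), (4, Lyra, Dee, 39, Delta, 1985), (4, Lyra, Dee, 39, Delta, 1997), (4, Lyra, Dee, 39, Zephyr, 2021), (40, Beta, Lee, 4, Echo, 1999), (40, Beta, Lee, 4, Gamma, 1989), (40, Beta, Lee, 4, Gamma, 2017), (40, Delta, Gus, 17, Echo, 1999), (40, Delta, Gus, 17, Gamma, 1989), (40, Delta, Gus, 17, Gamma, 2017), (40, Zephyr, Xia, 27, Echo, 1999), (40, Zephyr, Xia, 27, Gamma, 1989), (40, Zephyr, Xia, 27, Gamma, 2017)}.
σ[aid ≥ 9]: keep tuples satisfying aid ≥ 9 → {(40, Beta, Lee, 4, Echo, 1999), (40, Beta, Lee, 4, Gamma, 1989), (40, Beta, Lee, 4, Gamma, 2017), (40, Delta, Gus, 17, Echo, 1999), (40, Delta, Gus, 17, Gamma, 1989), (40, Delta, Gus, 17, Gamma, 2017), (40, Zephyr, Xia, 27, Echo, 1999), (40, Zephyr, Xia, 27, Gamma, 1989), (40, Zephyr, Xia, 27, Gamma, 2017)}
σ[role = Echo]: keep tuples satisfying role = Echo → {(40, Beta, Lee, 4, Echo, 1999), (40, Delta, Gus, 17, Echo, 1999), (40, Zephyr, Xia, 27, Echo, 1999)}
π[year, sid]: project onto (year, sid) → {(1999, 17), (1999, 27), (1999, 4)}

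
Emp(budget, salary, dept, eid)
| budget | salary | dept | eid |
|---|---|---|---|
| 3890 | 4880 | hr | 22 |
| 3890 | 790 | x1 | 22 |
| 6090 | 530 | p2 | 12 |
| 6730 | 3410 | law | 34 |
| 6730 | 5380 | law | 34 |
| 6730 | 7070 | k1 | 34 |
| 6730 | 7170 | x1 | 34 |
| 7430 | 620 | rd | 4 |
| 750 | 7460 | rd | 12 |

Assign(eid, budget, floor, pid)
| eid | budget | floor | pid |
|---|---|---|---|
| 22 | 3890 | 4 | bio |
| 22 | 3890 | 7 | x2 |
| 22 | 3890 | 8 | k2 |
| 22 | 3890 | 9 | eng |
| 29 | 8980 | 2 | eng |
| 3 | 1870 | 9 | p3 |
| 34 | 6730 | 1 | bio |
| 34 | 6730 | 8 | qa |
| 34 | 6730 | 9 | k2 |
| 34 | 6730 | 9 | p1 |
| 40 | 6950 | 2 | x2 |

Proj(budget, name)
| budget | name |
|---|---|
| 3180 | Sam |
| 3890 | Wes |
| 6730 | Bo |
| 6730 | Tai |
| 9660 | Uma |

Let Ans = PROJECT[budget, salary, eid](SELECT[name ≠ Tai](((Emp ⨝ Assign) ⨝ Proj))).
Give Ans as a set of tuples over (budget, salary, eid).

{(3890, 4880, 22), (3890, 790, 22), (6730, 3410, 34), (6730, 5380, 34), (6730, 7070, 34), (6730, 7170, 34)}

Joining Emp and Assign on budget, eid yields {(3890, 4880, hr, 22, 4, bio), (3890, 4880, hr, 22, 7, x2), (3890, 4880, hr, 22, 8, k2), (3890, 4880, hr, 22, 9, eng), (3890, 790, x1, 22, 4, bio), (3890, 790, x1, 22, 7, x2), (3890, 790, x1, 22, 8, k2), (3890, 790, x1, 22, 9, eng), (6730, 3410, law, 34, 1, bio), (6730, 3410, law, 34, 8, qa), (6730, 3410, law, 34, 9, k2), (6730, 3410, law, 34, 9, p1), (6730, 5380, law, 34, 1, bio), (6730, 5380, law, 34, 8, qa), (6730, 5380, law, 34, 9, k2), (6730, 5380, law, 34, 9, p1), (6730, 7070, k1, 34, 1, bio), (6730, 7070, k1, 34, 8, qa), (6730, 7070, k1, 34, 9, k2), (6730, 7070, k1, 34, 9, p1), (6730, 7170, x1, 34, 1, bio), (6730, 7170, x1, 34, 8, qa), (6730, 7170, x1, 34, 9, k2), (6730, 7170, x1, 34, 9, p1)}.
Joining (Emp ⨝ Assign) and Proj on budget yields {(3890, 4880, hr, 22, 4, bio, Wes), (3890, 4880, hr, 22, 7, x2, Wes), (3890, 4880, hr, 22, 8, k2, Wes), (3890, 4880, hr, 22, 9, eng, Wes), (3890, 790, x1, 22, 4, bio, Wes), (3890, 790, x1, 22, 7, x2, Wes), (3890, 790, x1, 22, 8, k2, Wes), (3890, 790, x1, 22, 9, eng, Wes), (6730, 3410, law, 34, 1, bio, Bo), (6730, 3410, law, 34, 1, bio, Tai), (6730, 3410, law, 34, 8, qa, Bo), (6730, 3410, law, 34, 8, qa, Tai), (6730, 3410, law, 34, 9, k2, Bo), (6730, 3410, law, 34, 9, k2, Tai), (6730, 3410, law, 34, 9, p1, Bo), (6730, 3410, law, 34, 9, p1, Tai), (6730, 5380, law, 34, 1, bio, Bo), (6730, 5380, law, 34, 1, bio, Tai), (6730, 5380, law, 34, 8, qa, Bo), (6730, 5380, law, 34, 8, qa, Tai), (6730, 5380, law, 34, 9, k2, Bo), (6730, 5380, law, 34, 9, k2, Tai), (6730, 5380, law, 34, 9, p1, Bo), (6730, 5380, law, 34, 9, p1, Tai), (6730, 7070, k1, 34, 1, bio, Bo), (6730, 7070, k1, 34, 1, bio, Tai), (6730, 7070, k1, 34, 8, qa, Bo), (6730, 7070, k1, 34, 8, qa, Tai), (6730, 7070, k1, 34, 9, k2, Bo), (6730, 7070, k1, 34, 9, k2, Tai), (6730, 7070, k1, 34, 9, p1, Bo), (6730, 7070, k1, 34, 9, p1, Tai), (6730, 7170, x1, 34, 1, bio, Bo), (6730, 7170, x1, 34, 1, bio, Tai), (6730, 7170, x1, 34, 8, qa, Bo), (6730, 7170, x1, 34, 8, qa, Tai), (6730, 7170, x1, 34, 9, k2, Bo), (6730, 7170, x1, 34, 9, k2, Tai), (6730, 7170, x1, 34, 9, p1, Bo), (6730, 7170, x1, 34, 9, p1, Tai)}.
Filtering on name ≠ Tai leaves {(3890, 4880, hr, 22, 4, bio, Wes), (3890, 4880, hr, 22, 7, x2, Wes), (3890, 4880, hr, 22, 8, k2, Wes), (3890, 4880, hr, 22, 9, eng, Wes), (3890, 790, x1, 22, 4, bio, Wes), (3890, 790, x1, 22, 7, x2, Wes), (3890, 790, x1, 22, 8, k2, Wes), (3890, 790, x1, 22, 9, eng, Wes), (6730, 3410, law, 34, 1, bio, Bo), (6730, 3410, law, 34, 8, qa, Bo), (6730, 3410, law, 34, 9, k2, Bo), (6730, 3410, law, 34, 9, p1, Bo), (6730, 5380, law, 34, 1, bio, Bo), (6730, 5380, law, 34, 8, qa, Bo), (6730, 5380, law, 34, 9, k2, Bo), (6730, 5380, law, 34, 9, p1, Bo), (6730, 7070, k1, 34, 1, bio, Bo), (6730, 7070, k1, 34, 8, qa, Bo), (6730, 7070, k1, 34, 9, k2, Bo), (6730, 7070, k1, 34, 9, p1, Bo), (6730, 7170, x1, 34, 1, bio, Bo), (6730, 7170, x1, 34, 8, qa, Bo), (6730, 7170, x1, 34, 9, k2, Bo), (6730, 7170, x1, 34, 9, p1, Bo)}.
Keep only column(s) budget, salary, eid (18 duplicate(s) eliminated): {(3890, 4880, 22), (3890, 790, 22), (6730, 3410, 34), (6730, 5380, 34), (6730, 7070, 34), (6730, 7170, 34)}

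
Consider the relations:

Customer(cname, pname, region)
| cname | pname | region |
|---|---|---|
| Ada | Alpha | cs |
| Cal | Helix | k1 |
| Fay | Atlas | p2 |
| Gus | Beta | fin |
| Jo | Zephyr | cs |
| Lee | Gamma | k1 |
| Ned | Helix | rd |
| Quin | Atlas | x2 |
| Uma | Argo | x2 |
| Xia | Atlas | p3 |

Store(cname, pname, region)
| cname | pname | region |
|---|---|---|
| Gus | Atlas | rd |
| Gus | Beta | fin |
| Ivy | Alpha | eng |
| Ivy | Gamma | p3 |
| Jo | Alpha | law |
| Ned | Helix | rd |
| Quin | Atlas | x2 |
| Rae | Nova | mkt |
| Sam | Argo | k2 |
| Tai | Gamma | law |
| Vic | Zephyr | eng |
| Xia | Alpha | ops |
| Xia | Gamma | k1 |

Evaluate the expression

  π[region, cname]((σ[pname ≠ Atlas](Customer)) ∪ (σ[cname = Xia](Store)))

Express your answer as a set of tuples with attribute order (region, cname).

Filtering on pname ≠ Atlas leaves {(Ada, Alpha, cs), (Cal, Helix, k1), (Gus, Beta, fin), (Jo, Zephyr, cs), (Lee, Gamma, k1), (Ned, Helix, rd), (Uma, Argo, x2)}.
Filtering on cname = Xia leaves {(Xia, Alpha, ops), (Xia, Gamma, k1)}.
Set union of the two operands is {(Ada, Alpha, cs), (Cal, Helix, k1), (Gus, Beta, fin), (Jo, Zephyr, cs), (Lee, Gamma, k1), (Ned, Helix, rd), (Uma, Argo, x2), (Xia, Alpha, ops), (Xia, Gamma, k1)}.
π[region, cname]: project onto (region, cname) → {(cs, Ada), (cs, Jo), (fin, Gus), (k1, Cal), (k1, Lee), (k1, Xia), (ops, Xia), (rd, Ned), (x2, Uma)}

{(cs, Ada), (cs, Jo), (fin, Gus), (k1, Cal), (k1, Lee), (k1, Xia), (ops, Xia), (rd, Ned), (x2, Uma)}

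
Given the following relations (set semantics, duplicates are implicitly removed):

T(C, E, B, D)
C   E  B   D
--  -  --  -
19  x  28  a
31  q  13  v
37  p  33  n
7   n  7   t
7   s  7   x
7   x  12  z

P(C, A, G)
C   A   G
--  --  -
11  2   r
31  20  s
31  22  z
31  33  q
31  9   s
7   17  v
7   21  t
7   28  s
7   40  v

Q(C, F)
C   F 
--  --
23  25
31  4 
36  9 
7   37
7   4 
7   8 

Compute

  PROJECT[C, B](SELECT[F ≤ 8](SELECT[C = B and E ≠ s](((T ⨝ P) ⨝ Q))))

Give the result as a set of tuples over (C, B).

Joining T and P on C yields {(31, q, 13, v, 20, s), (31, q, 13, v, 22, z), (31, q, 13, v, 33, q), (31, q, 13, v, 9, s), (7, n, 7, t, 17, v), (7, n, 7, t, 21, t), (7, n, 7, t, 28, s), (7, n, 7, t, 40, v), (7, s, 7, x, 17, v), (7, s, 7, x, 21, t), (7, s, 7, x, 28, s), (7, s, 7, x, 40, v), (7, x, 12, z, 17, v), (7, x, 12, z, 21, t), (7, x, 12, z, 28, s), (7, x, 12, z, 40, v)}.
Joining (T ⨝ P) and Q on C yields {(31, q, 13, v, 20, s, 4), (31, q, 13, v, 22, z, 4), (31, q, 13, v, 33, q, 4), (31, q, 13, v, 9, s, 4), (7, n, 7, t, 17, v, 37), (7, n, 7, t, 17, v, 4), (7, n, 7, t, 17, v, 8), (7, n, 7, t, 21, t, 37), (7, n, 7, t, 21, t, 4), (7, n, 7, t, 21, t, 8), (7, n, 7, t, 28, s, 37), (7, n, 7, t, 28, s, 4), (7, n, 7, t, 28, s, 8), (7, n, 7, t, 40, v, 37), (7, n, 7, t, 40, v, 4), (7, n, 7, t, 40, v, 8), (7, s, 7, x, 17, v, 37), (7, s, 7, x, 17, v, 4), (7, s, 7, x, 17, v, 8), (7, s, 7, x, 21, t, 37), (7, s, 7, x, 21, t, 4), (7, s, 7, x, 21, t, 8), (7, s, 7, x, 28, s, 37), (7, s, 7, x, 28, s, 4), (7, s, 7, x, 28, s, 8), (7, s, 7, x, 40, v, 37), (7, s, 7, x, 40, v, 4), (7, s, 7, x, 40, v, 8), (7, x, 12, z, 17, v, 37), (7, x, 12, z, 17, v, 4), (7, x, 12, z, 17, v, 8), (7, x, 12, z, 21, t, 37), (7, x, 12, z, 21, t, 4), (7, x, 12, z, 21, t, 8), (7, x, 12, z, 28, s, 37), (7, x, 12, z, 28, s, 4), (7, x, 12, z, 28, s, 8), (7, x, 12, z, 40, v, 37), (7, x, 12, z, 40, v, 4), (7, x, 12, z, 40, v, 8)}.
Selection C = B and E ≠ s: {(7, n, 7, t, 17, v, 37), (7, n, 7, t, 17, v, 4), (7, n, 7, t, 17, v, 8), (7, n, 7, t, 21, t, 37), (7, n, 7, t, 21, t, 4), (7, n, 7, t, 21, t, 8), (7, n, 7, t, 28, s, 37), (7, n, 7, t, 28, s, 4), (7, n, 7, t, 28, s, 8), (7, n, 7, t, 40, v, 37), (7, n, 7, t, 40, v, 4), (7, n, 7, t, 40, v, 8)}
Selection F ≤ 8: {(7, n, 7, t, 17, v, 4), (7, n, 7, t, 17, v, 8), (7, n, 7, t, 21, t, 4), (7, n, 7, t, 21, t, 8), (7, n, 7, t, 28, s, 4), (7, n, 7, t, 28, s, 8), (7, n, 7, t, 40, v, 4), (7, n, 7, t, 40, v, 8)}
π[C, B]: project onto (C, B) (7 duplicate(s) eliminated) → {(7, 7)}

{(7, 7)}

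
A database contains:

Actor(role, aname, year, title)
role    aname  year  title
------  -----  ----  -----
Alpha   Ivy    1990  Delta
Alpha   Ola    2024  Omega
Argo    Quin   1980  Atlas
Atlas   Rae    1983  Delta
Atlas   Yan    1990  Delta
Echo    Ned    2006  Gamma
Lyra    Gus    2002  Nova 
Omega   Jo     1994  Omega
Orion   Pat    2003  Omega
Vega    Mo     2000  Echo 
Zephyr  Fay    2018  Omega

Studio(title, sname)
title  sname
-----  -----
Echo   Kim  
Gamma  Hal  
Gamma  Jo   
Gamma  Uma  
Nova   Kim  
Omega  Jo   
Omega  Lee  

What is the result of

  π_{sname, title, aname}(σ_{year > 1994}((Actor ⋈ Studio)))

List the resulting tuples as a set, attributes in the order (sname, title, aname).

Natural join on title: {(Alpha, Ola, 2024, Omega, Jo), (Alpha, Ola, 2024, Omega, Lee), (Echo, Ned, 2006, Gamma, Hal), (Echo, Ned, 2006, Gamma, Jo), (Echo, Ned, 2006, Gamma, Uma), (Lyra, Gus, 2002, Nova, Kim), (Omega, Jo, 1994, Omega, Jo), (Omega, Jo, 1994, Omega, Lee), (Orion, Pat, 2003, Omega, Jo), (Orion, Pat, 2003, Omega, Lee), (Vega, Mo, 2000, Echo, Kim), (Zephyr, Fay, 2018, Omega, Jo), (Zephyr, Fay, 2018, Omega, Lee)}
σ[year > 1994]: keep tuples satisfying year > 1994 → {(Alpha, Ola, 2024, Omega, Jo), (Alpha, Ola, 2024, Omega, Lee), (Echo, Ned, 2006, Gamma, Hal), (Echo, Ned, 2006, Gamma, Jo), (Echo, Ned, 2006, Gamma, Uma), (Lyra, Gus, 2002, Nova, Kim), (Orion, Pat, 2003, Omega, Jo), (Orion, Pat, 2003, Omega, Lee), (Vega, Mo, 2000, Echo, Kim), (Zephyr, Fay, 2018, Omega, Jo), (Zephyr, Fay, 2018, Omega, Lee)}
π_{sname, title, aname} gives {(Hal, Gamma, Ned), (Jo, Gamma, Ned), (Jo, Omega, Fay), (Jo, Omega, Ola), (Jo, Omega, Pat), (Kim, Echo, Mo), (Kim, Nova, Gus), (Lee, Omega, Fay), (Lee, Omega, Ola), (Lee, Omega, Pat), (Uma, Gamma, Ned)}.

{(Hal, Gamma, Ned), (Jo, Gamma, Ned), (Jo, Omega, Fay), (Jo, Omega, Ola), (Jo, Omega, Pat), (Kim, Echo, Mo), (Kim, Nova, Gus), (Lee, Omega, Fay), (Lee, Omega, Ola), (Lee, Omega, Pat), (Uma, Gamma, Ned)}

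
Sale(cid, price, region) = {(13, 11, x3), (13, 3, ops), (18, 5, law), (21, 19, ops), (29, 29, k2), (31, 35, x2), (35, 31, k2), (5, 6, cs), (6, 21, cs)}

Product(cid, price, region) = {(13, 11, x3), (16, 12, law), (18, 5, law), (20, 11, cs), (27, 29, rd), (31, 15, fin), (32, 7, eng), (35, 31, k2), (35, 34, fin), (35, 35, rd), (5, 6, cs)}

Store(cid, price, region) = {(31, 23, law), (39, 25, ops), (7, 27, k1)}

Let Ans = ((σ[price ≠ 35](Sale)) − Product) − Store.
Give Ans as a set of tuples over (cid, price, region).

{(13, 3, ops), (21, 19, ops), (29, 29, k2), (6, 21, cs)}

σ[price ≠ 35]: keep tuples satisfying price ≠ 35 → {(13, 11, x3), (13, 3, ops), (18, 5, law), (21, 19, ops), (29, 29, k2), (35, 31, k2), (5, 6, cs), (6, 21, cs)}
Difference: {(13, 11, x3), (13, 3, ops), (18, 5, law), (21, 19, ops), (29, 29, k2), (35, 31, k2), (5, 6, cs), (6, 21, cs)} with {(13, 11, x3), (16, 12, law), (18, 5, law), (20, 11, cs), (27, 29, rd), (31, 15, fin), (32, 7, eng), (35, 31, k2), (35, 34, fin), (35, 35, rd), (5, 6, cs)} → {(13, 3, ops), (21, 19, ops), (29, 29, k2), (6, 21, cs)}
Difference: {(13, 3, ops), (21, 19, ops), (29, 29, k2), (6, 21, cs)} with {(31, 23, law), (39, 25, ops), (7, 27, k1)} → {(13, 3, ops), (21, 19, ops), (29, 29, k2), (6, 21, cs)}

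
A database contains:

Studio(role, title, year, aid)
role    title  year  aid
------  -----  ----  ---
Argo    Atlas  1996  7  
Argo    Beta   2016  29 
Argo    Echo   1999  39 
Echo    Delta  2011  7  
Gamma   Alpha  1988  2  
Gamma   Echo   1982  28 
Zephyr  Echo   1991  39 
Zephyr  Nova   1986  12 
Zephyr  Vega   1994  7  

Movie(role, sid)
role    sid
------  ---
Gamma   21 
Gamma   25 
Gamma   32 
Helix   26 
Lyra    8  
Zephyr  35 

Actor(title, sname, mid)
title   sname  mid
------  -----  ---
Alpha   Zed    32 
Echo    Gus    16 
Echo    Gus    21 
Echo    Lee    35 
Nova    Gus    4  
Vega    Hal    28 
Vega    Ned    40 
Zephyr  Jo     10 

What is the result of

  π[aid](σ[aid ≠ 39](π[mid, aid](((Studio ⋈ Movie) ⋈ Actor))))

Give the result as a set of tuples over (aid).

Joining Studio and Movie on role yields {(Gamma, Alpha, 1988, 2, 21), (Gamma, Alpha, 1988, 2, 25), (Gamma, Alpha, 1988, 2, 32), (Gamma, Echo, 1982, 28, 21), (Gamma, Echo, 1982, 28, 25), (Gamma, Echo, 1982, 28, 32), (Zephyr, Echo, 1991, 39, 35), (Zephyr, Nova, 1986, 12, 35), (Zephyr, Vega, 1994, 7, 35)}.
Joining (Studio ⋈ Movie) and Actor on title yields {(Gamma, Alpha, 1988, 2, 21, Zed, 32), (Gamma, Alpha, 1988, 2, 25, Zed, 32), (Gamma, Alpha, 1988, 2, 32, Zed, 32), (Gamma, Echo, 1982, 28, 21, Gus, 16), (Gamma, Echo, 1982, 28, 21, Gus, 21), (Gamma, Echo, 1982, 28, 21, Lee, 35), (Gamma, Echo, 1982, 28, 25, Gus, 16), (Gamma, Echo, 1982, 28, 25, Gus, 21), (Gamma, Echo, 1982, 28, 25, Lee, 35), (Gamma, Echo, 1982, 28, 32, Gus, 16), (Gamma, Echo, 1982, 28, 32, Gus, 21), (Gamma, Echo, 1982, 28, 32, Lee, 35), (Zephyr, Echo, 1991, 39, 35, Gus, 16), (Zephyr, Echo, 1991, 39, 35, Gus, 21), (Zephyr, Echo, 1991, 39, 35, Lee, 35), (Zephyr, Nova, 1986, 12, 35, Gus, 4), (Zephyr, Vega, 1994, 7, 35, Hal, 28), (Zephyr, Vega, 1994, 7, 35, Ned, 40)}.
Projecting to mid, aid (8 duplicate(s) eliminated): {(16, 28), (16, 39), (21, 28), (21, 39), (28, 7), (32, 2), (35, 28), (35, 39), (4, 12), (40, 7)}
σ[aid ≠ 39]: keep tuples satisfying aid ≠ 39 → {(16, 28), (21, 28), (28, 7), (32, 2), (35, 28), (4, 12), (40, 7)}
Projecting to aid (3 duplicate(s) eliminated): {12, 2, 28, 7}

{12, 2, 28, 7}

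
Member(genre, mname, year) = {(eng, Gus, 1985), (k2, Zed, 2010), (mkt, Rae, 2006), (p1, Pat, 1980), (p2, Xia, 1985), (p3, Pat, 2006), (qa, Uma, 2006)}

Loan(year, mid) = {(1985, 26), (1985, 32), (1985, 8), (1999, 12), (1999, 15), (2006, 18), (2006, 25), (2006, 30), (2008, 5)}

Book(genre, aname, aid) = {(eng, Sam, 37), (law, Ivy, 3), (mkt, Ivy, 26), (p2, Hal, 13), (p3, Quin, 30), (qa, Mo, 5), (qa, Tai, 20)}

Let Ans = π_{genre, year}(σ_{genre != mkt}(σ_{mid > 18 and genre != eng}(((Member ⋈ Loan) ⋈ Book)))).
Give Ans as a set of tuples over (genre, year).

Member ⋈ Loan (natural join on year): {(eng, Gus, 1985, 26), (eng, Gus, 1985, 32), (eng, Gus, 1985, 8), (mkt, Rae, 2006, 18), (mkt, Rae, 2006, 25), (mkt, Rae, 2006, 30), (p2, Xia, 1985, 26), (p2, Xia, 1985, 32), (p2, Xia, 1985, 8), (p3, Pat, 2006, 18), (p3, Pat, 2006, 25), (p3, Pat, 2006, 30), (qa, Uma, 2006, 18), (qa, Uma, 2006, 25), (qa, Uma, 2006, 30)}
(Member ⋈ Loan) ⋈ Book (natural join on genre): {(eng, Gus, 1985, 26, Sam, 37), (eng, Gus, 1985, 32, Sam, 37), (eng, Gus, 1985, 8, Sam, 37), (mkt, Rae, 2006, 18, Ivy, 26), (mkt, Rae, 2006, 25, Ivy, 26), (mkt, Rae, 2006, 30, Ivy, 26), (p2, Xia, 1985, 26, Hal, 13), (p2, Xia, 1985, 32, Hal, 13), (p2, Xia, 1985, 8, Hal, 13), (p3, Pat, 2006, 18, Quin, 30), (p3, Pat, 2006, 25, Quin, 30), (p3, Pat, 2006, 30, Quin, 30), (qa, Uma, 2006, 18, Mo, 5), (qa, Uma, 2006, 18, Tai, 20), (qa, Uma, 2006, 25, Mo, 5), (qa, Uma, 2006, 25, Tai, 20), (qa, Uma, 2006, 30, Mo, 5), (qa, Uma, 2006, 30, Tai, 20)}
Filtering on mid > 18 and genre != eng leaves {(mkt, Rae, 2006, 25, Ivy, 26), (mkt, Rae, 2006, 30, Ivy, 26), (p2, Xia, 1985, 26, Hal, 13), (p2, Xia, 1985, 32, Hal, 13), (p3, Pat, 2006, 25, Quin, 30), (p3, Pat, 2006, 30, Quin, 30), (qa, Uma, 2006, 25, Mo, 5), (qa, Uma, 2006, 25, Tai, 20), (qa, Uma, 2006, 30, Mo, 5), (qa, Uma, 2006, 30, Tai, 20)}.
Filtering on genre != mkt leaves {(p2, Xia, 1985, 26, Hal, 13), (p2, Xia, 1985, 32, Hal, 13), (p3, Pat, 2006, 25, Quin, 30), (p3, Pat, 2006, 30, Quin, 30), (qa, Uma, 2006, 25, Mo, 5), (qa, Uma, 2006, 25, Tai, 20), (qa, Uma, 2006, 30, Mo, 5), (qa, Uma, 2006, 30, Tai, 20)}.
π[genre, year]: project onto (genre, year) (5 duplicate(s) eliminated) → {(p2, 1985), (p3, 2006), (qa, 2006)}

{(p2, 1985), (p3, 2006), (qa, 2006)}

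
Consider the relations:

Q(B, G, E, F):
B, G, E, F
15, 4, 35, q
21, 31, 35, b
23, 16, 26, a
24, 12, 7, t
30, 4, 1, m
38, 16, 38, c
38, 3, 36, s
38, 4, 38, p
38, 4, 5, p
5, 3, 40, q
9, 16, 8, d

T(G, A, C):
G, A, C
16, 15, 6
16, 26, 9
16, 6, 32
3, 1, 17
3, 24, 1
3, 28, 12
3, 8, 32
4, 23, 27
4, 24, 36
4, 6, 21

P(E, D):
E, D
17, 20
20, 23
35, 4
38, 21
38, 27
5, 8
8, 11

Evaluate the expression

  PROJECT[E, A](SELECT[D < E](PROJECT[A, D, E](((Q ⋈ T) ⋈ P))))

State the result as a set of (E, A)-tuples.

{(35, 23), (35, 24), (35, 6), (38, 15), (38, 23), (38, 24), (38, 26), (38, 6)}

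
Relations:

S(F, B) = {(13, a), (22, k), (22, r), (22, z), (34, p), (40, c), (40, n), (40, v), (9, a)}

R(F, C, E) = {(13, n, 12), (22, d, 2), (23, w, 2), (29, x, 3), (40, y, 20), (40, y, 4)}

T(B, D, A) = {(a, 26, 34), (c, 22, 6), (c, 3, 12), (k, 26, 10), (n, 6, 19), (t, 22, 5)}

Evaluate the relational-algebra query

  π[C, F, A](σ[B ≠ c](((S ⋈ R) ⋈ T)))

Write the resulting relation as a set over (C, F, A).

{(d, 22, 10), (n, 13, 34), (y, 40, 19)}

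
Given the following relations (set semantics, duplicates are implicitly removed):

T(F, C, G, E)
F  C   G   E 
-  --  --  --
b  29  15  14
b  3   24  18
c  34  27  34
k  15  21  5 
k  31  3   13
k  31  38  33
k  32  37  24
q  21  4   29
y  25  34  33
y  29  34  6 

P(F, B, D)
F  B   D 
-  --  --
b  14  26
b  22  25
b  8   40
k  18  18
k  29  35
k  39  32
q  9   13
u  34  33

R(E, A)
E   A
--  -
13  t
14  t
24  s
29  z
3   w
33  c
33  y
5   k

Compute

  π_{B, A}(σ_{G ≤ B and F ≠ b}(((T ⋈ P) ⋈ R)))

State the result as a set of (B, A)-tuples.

T ⋈ P (natural join on F): {(b, 29, 15, 14, 14, 26), (b, 29, 15, 14, 22, 25), (b, 29, 15, 14, 8, 40), (b, 3, 24, 18, 14, 26), (b, 3, 24, 18, 22, 25), (b, 3, 24, 18, 8, 40), (k, 15, 21, 5, 18, 18), (k, 15, 21, 5, 29, 35), (k, 15, 21, 5, 39, 32), (k, 31, 3, 13, 18, 18), (k, 31, 3, 13, 29, 35), (k, 31, 3, 13, 39, 32), (k, 31, 38, 33, 18, 18), (k, 31, 38, 33, 29, 35), (k, 31, 38, 33, 39, 32), (k, 32, 37, 24, 18, 18), (k, 32, 37, 24, 29, 35), (k, 32, 37, 24, 39, 32), (q, 21, 4, 29, 9, 13)}
(T ⋈ P) ⋈ R (natural join on E): {(b, 29, 15, 14, 14, 26, t), (b, 29, 15, 14, 22, 25, t), (b, 29, 15, 14, 8, 40, t), (k, 15, 21, 5, 18, 18, k), (k, 15, 21, 5, 29, 35, k), (k, 15, 21, 5, 39, 32, k), (k, 31, 3, 13, 18, 18, t), (k, 31, 3, 13, 29, 35, t), (k, 31, 3, 13, 39, 32, t), (k, 31, 38, 33, 18, 18, c), (k, 31, 38, 33, 18, 18, y), (k, 31, 38, 33, 29, 35, c), (k, 31, 38, 33, 29, 35, y), (k, 31, 38, 33, 39, 32, c), (k, 31, 38, 33, 39, 32, y), (k, 32, 37, 24, 18, 18, s), (k, 32, 37, 24, 29, 35, s), (k, 32, 37, 24, 39, 32, s), (q, 21, 4, 29, 9, 13, z)}
Selection G ≤ B and F ≠ b: {(k, 15, 21, 5, 29, 35, k), (k, 15, 21, 5, 39, 32, k), (k, 31, 3, 13, 18, 18, t), (k, 31, 3, 13, 29, 35, t), (k, 31, 3, 13, 39, 32, t), (k, 31, 38, 33, 39, 32, c), (k, 31, 38, 33, 39, 32, y), (k, 32, 37, 24, 39, 32, s), (q, 21, 4, 29, 9, 13, z)}
π[B, A]: project onto (B, A) → {(18, t), (29, k), (29, t), (39, c), (39, k), (39, s), (39, t), (39, y), (9, z)}

{(18, t), (29, k), (29, t), (39, c), (39, k), (39, s), (39, t), (39, y), (9, z)}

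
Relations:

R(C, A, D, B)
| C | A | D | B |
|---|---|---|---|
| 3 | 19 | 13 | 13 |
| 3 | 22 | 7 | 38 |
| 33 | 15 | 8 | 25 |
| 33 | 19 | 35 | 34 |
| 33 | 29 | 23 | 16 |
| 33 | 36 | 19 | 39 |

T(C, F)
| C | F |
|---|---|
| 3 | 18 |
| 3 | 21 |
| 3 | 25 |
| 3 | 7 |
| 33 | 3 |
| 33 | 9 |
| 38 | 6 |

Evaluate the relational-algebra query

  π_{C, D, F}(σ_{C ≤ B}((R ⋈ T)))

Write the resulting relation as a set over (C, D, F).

{(3, 13, 18), (3, 13, 21), (3, 13, 25), (3, 13, 7), (3, 7, 18), (3, 7, 21), (3, 7, 25), (3, 7, 7), (33, 19, 3), (33, 19, 9), (33, 35, 3), (33, 35, 9)}

Joining R and T on C yields {(3, 19, 13, 13, 18), (3, 19, 13, 13, 21), (3, 19, 13, 13, 25), (3, 19, 13, 13, 7), (3, 22, 7, 38, 18), (3, 22, 7, 38, 21), (3, 22, 7, 38, 25), (3, 22, 7, 38, 7), (33, 15, 8, 25, 3), (33, 15, 8, 25, 9), (33, 19, 35, 34, 3), (33, 19, 35, 34, 9), (33, 29, 23, 16, 3), (33, 29, 23, 16, 9), (33, 36, 19, 39, 3), (33, 36, 19, 39, 9)}.
Apply σ_{C ≤ B}; surviving tuples: {(3, 19, 13, 13, 18), (3, 19, 13, 13, 21), (3, 19, 13, 13, 25), (3, 19, 13, 13, 7), (3, 22, 7, 38, 18), (3, 22, 7, 38, 21), (3, 22, 7, 38, 25), (3, 22, 7, 38, 7), (33, 19, 35, 34, 3), (33, 19, 35, 34, 9), (33, 36, 19, 39, 3), (33, 36, 19, 39, 9)}
π_{C, D, F} gives {(3, 13, 18), (3, 13, 21), (3, 13, 25), (3, 13, 7), (3, 7, 18), (3, 7, 21), (3, 7, 25), (3, 7, 7), (33, 19, 3), (33, 19, 9), (33, 35, 3), (33, 35, 9)}.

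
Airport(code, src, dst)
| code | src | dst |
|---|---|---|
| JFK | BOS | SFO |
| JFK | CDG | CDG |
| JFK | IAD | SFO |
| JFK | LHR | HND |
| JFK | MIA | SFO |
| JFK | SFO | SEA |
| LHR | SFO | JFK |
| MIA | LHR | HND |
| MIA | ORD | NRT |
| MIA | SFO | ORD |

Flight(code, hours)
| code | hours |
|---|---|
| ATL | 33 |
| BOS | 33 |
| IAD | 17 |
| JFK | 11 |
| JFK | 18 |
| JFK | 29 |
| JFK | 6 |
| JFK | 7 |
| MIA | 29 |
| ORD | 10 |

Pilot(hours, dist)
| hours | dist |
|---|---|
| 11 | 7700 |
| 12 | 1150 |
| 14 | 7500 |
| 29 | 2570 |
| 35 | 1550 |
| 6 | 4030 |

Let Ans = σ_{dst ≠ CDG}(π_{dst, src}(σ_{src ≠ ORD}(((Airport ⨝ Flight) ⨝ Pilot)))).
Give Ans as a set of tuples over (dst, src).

Natural join on code: {(JFK, BOS, SFO, 11), (JFK, BOS, SFO, 18), (JFK, BOS, SFO, 29), (JFK, BOS, SFO, 6), (JFK, BOS, SFO, 7), (JFK, CDG, CDG, 11), (JFK, CDG, CDG, 18), (JFK, CDG, CDG, 29), (JFK, CDG, CDG, 6), (JFK, CDG, CDG, 7), (JFK, IAD, SFO, 11), (JFK, IAD, SFO, 18), (JFK, IAD, SFO, 29), (JFK, IAD, SFO, 6), (JFK, IAD, SFO, 7), (JFK, LHR, HND, 11), (JFK, LHR, HND, 18), (JFK, LHR, HND, 29), (JFK, LHR, HND, 6), (JFK, LHR, HND, 7), (JFK, MIA, SFO, 11), (JFK, MIA, SFO, 18), (JFK, MIA, SFO, 29), (JFK, MIA, SFO, 6), (JFK, MIA, SFO, 7), (JFK, SFO, SEA, 11), (JFK, SFO, SEA, 18), (JFK, SFO, SEA, 29), (JFK, SFO, SEA, 6), (JFK, SFO, SEA, 7), (MIA, LHR, HND, 29), (MIA, ORD, NRT, 29), (MIA, SFO, ORD, 29)}
Natural join on hours: {(JFK, BOS, SFO, 11, 7700), (JFK, BOS, SFO, 29, 2570), (JFK, BOS, SFO, 6, 4030), (JFK, CDG, CDG, 11, 7700), (JFK, CDG, CDG, 29, 2570), (JFK, CDG, CDG, 6, 4030), (JFK, IAD, SFO, 11, 7700), (JFK, IAD, SFO, 29, 2570), (JFK, IAD, SFO, 6, 4030), (JFK, LHR, HND, 11, 7700), (JFK, LHR, HND, 29, 2570), (JFK, LHR, HND, 6, 4030), (JFK, MIA, SFO, 11, 7700), (JFK, MIA, SFO, 29, 2570), (JFK, MIA, SFO, 6, 4030), (JFK, SFO, SEA, 11, 7700), (JFK, SFO, SEA, 29, 2570), (JFK, SFO, SEA, 6, 4030), (MIA, LHR, HND, 29, 2570), (MIA, ORD, NRT, 29, 2570), (MIA, SFO, ORD, 29, 2570)}
Selection src ≠ ORD: {(JFK, BOS, SFO, 11, 7700), (JFK, BOS, SFO, 29, 2570), (JFK, BOS, SFO, 6, 4030), (JFK, CDG, CDG, 11, 7700), (JFK, CDG, CDG, 29, 2570), (JFK, CDG, CDG, 6, 4030), (JFK, IAD, SFO, 11, 7700), (JFK, IAD, SFO, 29, 2570), (JFK, IAD, SFO, 6, 4030), (JFK, LHR, HND, 11, 7700), (JFK, LHR, HND, 29, 2570), (JFK, LHR, HND, 6, 4030), (JFK, MIA, SFO, 11, 7700), (JFK, MIA, SFO, 29, 2570), (JFK, MIA, SFO, 6, 4030), (JFK, SFO, SEA, 11, 7700), (JFK, SFO, SEA, 29, 2570), (JFK, SFO, SEA, 6, 4030), (MIA, LHR, HND, 29, 2570), (MIA, SFO, ORD, 29, 2570)}
Keep only column(s) dst, src (13 duplicate(s) eliminated): {(CDG, CDG), (HND, LHR), (ORD, SFO), (SEA, SFO), (SFO, BOS), (SFO, IAD), (SFO, MIA)}
Selection dst ≠ CDG: {(HND, LHR), (ORD, SFO), (SEA, SFO), (SFO, BOS), (SFO, IAD), (SFO, MIA)}

{(HND, LHR), (ORD, SFO), (SEA, SFO), (SFO, BOS), (SFO, IAD), (SFO, MIA)}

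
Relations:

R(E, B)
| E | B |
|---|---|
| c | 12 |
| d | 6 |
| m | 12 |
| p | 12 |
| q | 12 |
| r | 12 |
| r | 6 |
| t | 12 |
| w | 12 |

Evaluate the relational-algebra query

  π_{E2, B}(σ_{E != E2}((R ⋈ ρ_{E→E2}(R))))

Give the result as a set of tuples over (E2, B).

{(c, 12), (d, 6), (m, 12), (p, 12), (q, 12), (r, 12), (r, 6), (t, 12), (w, 12)}

ρ[E→E2]: schema becomes (E2, B); tuples unchanged.
R ⋈ ρ_{E→E2}(R) (natural join on B): {(c, 12, c), (c, 12, m), (c, 12, p), (c, 12, q), (c, 12, r), (c, 12, t), (c, 12, w), (d, 6, d), (d, 6, r), (m, 12, c), (m, 12, m), (m, 12, p), (m, 12, q), (m, 12, r), (m, 12, t), (m, 12, w), (p, 12, c), (p, 12, m), (p, 12, p), (p, 12, q), (p, 12, r), (p, 12, t), (p, 12, w), (q, 12, c), (q, 12, m), (q, 12, p), (q, 12, q), (q, 12, r), (q, 12, t), (q, 12, w), (r, 12, c), (r, 12, m), (r, 12, p), (r, 12, q), (r, 12, r), (r, 12, t), (r, 12, w), (r, 6, d), (r, 6, r), (t, 12, c), (t, 12, m), (t, 12, p), (t, 12, q), (t, 12, r), (t, 12, t), (t, 12, w), (w, 12, c), (w, 12, m), (w, 12, p), (w, 12, q), (w, 12, r), (w, 12, t), (w, 12, w)}
σ[E != E2]: keep tuples satisfying E != E2 → {(c, 12, m), (c, 12, p), (c, 12, q), (c, 12, r), (c, 12, t), (c, 12, w), (d, 6, r), (m, 12, c), (m, 12, p), (m, 12, q), (m, 12, r), (m, 12, t), (m, 12, w), (p, 12, c), (p, 12, m), (p, 12, q), (p, 12, r), (p, 12, t), (p, 12, w), (q, 12, c), (q, 12, m), (q, 12, p), (q, 12, r), (q, 12, t), (q, 12, w), (r, 12, c), (r, 12, m), (r, 12, p), (r, 12, q), (r, 12, t), (r, 12, w), (r, 6, d), (t, 12, c), (t, 12, m), (t, 12, p), (t, 12, q), (t, 12, r), (t, 12, w), (w, 12, c), (w, 12, m), (w, 12, p), (w, 12, q), (w, 12, r), (w, 12, t)}
Projecting to E2, B (35 duplicate(s) eliminated): {(c, 12), (d, 6), (m, 12), (p, 12), (q, 12), (r, 12), (r, 6), (t, 12), (w, 12)}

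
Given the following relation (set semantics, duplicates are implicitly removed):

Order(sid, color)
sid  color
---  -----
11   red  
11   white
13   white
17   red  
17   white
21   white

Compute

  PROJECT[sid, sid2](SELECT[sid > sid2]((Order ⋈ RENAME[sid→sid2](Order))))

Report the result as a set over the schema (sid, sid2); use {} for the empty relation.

{(13, 11), (17, 11), (17, 13), (21, 11), (21, 13), (21, 17)}

ρ[sid→sid2]: schema becomes (sid2, color); tuples unchanged.
Order ⋈ RENAME[sid→sid2](Order) (natural join on color): {(11, red, 11), (11, red, 17), (11, white, 11), (11, white, 13), (11, white, 17), (11, white, 21), (13, white, 11), (13, white, 13), (13, white, 17), (13, white, 21), (17, red, 11), (17, red, 17), (17, white, 11), (17, white, 13), (17, white, 17), (17, white, 21), (21, white, 11), (21, white, 13), (21, white, 17), (21, white, 21)}
σ[sid > sid2]: keep tuples satisfying sid > sid2 → {(13, white, 11), (17, red, 11), (17, white, 11), (17, white, 13), (21, white, 11), (21, white, 13), (21, white, 17)}
π[sid, sid2]: project onto (sid, sid2) (1 duplicate(s) eliminated) → {(13, 11), (17, 11), (17, 13), (21, 11), (21, 13), (21, 17)}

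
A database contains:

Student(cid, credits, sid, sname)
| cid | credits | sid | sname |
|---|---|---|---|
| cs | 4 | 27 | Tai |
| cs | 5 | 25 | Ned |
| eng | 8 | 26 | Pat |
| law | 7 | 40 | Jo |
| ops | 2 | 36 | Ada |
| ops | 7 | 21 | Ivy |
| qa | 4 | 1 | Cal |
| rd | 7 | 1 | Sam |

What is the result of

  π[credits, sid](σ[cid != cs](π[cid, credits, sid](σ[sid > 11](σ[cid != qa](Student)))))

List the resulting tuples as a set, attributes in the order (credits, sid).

{(2, 36), (7, 21), (7, 40), (8, 26)}

Apply σ_{cid != qa}; surviving tuples: {(cs, 4, 27, Tai), (cs, 5, 25, Ned), (eng, 8, 26, Pat), (law, 7, 40, Jo), (ops, 2, 36, Ada), (ops, 7, 21, Ivy), (rd, 7, 1, Sam)}
Apply σ_{sid > 11}; surviving tuples: {(cs, 4, 27, Tai), (cs, 5, 25, Ned), (eng, 8, 26, Pat), (law, 7, 40, Jo), (ops, 2, 36, Ada), (ops, 7, 21, Ivy)}
Projecting to cid, credits, sid: {(cs, 4, 27), (cs, 5, 25), (eng, 8, 26), (law, 7, 40), (ops, 2, 36), (ops, 7, 21)}
Apply σ_{cid != cs}; surviving tuples: {(eng, 8, 26), (law, 7, 40), (ops, 2, 36), (ops, 7, 21)}
Projecting to credits, sid: {(2, 36), (7, 21), (7, 40), (8, 26)}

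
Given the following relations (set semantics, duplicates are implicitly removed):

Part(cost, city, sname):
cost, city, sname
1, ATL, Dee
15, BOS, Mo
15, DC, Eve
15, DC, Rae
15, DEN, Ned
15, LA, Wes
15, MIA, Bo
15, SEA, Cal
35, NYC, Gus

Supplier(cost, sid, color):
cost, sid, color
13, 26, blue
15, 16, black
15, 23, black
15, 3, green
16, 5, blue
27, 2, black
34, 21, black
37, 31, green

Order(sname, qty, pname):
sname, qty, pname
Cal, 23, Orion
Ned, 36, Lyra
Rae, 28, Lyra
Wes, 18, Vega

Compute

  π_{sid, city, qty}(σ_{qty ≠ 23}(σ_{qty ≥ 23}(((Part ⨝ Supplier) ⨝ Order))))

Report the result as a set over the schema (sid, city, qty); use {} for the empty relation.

{(16, DC, 28), (16, DEN, 36), (23, DC, 28), (23, DEN, 36), (3, DC, 28), (3, DEN, 36)}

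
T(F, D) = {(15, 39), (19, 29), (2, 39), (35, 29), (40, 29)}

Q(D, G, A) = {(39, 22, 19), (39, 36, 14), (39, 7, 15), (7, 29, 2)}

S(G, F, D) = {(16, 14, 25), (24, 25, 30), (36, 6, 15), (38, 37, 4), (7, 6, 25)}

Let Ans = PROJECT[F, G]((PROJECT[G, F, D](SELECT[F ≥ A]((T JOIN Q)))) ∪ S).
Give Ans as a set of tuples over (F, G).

Joining T and Q on D yields {(15, 39, 22, 19), (15, 39, 36, 14), (15, 39, 7, 15), (2, 39, 22, 19), (2, 39, 36, 14), (2, 39, 7, 15)}.
Selection F ≥ A: {(15, 39, 36, 14), (15, 39, 7, 15)}
π_{G, F, D} gives {(36, 15, 39), (7, 15, 39)}.
Taking the union: {(16, 14, 25), (24, 25, 30), (36, 15, 39), (36, 6, 15), (38, 37, 4), (7, 15, 39), (7, 6, 25)}
π_{F, G} gives {(14, 16), (15, 36), (15, 7), (25, 24), (37, 38), (6, 36), (6, 7)}.

{(14, 16), (15, 36), (15, 7), (25, 24), (37, 38), (6, 36), (6, 7)}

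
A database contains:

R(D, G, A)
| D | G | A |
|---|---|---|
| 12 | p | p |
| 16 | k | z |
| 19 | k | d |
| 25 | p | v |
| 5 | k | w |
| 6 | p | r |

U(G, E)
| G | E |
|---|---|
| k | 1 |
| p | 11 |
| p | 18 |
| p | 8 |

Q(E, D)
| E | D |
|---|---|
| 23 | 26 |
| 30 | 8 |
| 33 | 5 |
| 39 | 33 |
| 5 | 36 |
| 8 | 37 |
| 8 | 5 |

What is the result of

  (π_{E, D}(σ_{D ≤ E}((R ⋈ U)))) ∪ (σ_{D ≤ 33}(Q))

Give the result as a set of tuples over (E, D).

{(11, 6), (18, 12), (18, 6), (23, 26), (30, 8), (33, 5), (39, 33), (8, 5), (8, 6)}

Natural join on G: {(12, p, p, 11), (12, p, p, 18), (12, p, p, 8), (16, k, z, 1), (19, k, d, 1), (25, p, v, 11), (25, p, v, 18), (25, p, v, 8), (5, k, w, 1), (6, p, r, 11), (6, p, r, 18), (6, p, r, 8)}
Filtering on D ≤ E leaves {(12, p, p, 18), (6, p, r, 11), (6, p, r, 18), (6, p, r, 8)}.
Keep only column(s) E, D: {(11, 6), (18, 12), (18, 6), (8, 6)}
Filtering on D ≤ 33 leaves {(23, 26), (30, 8), (33, 5), (39, 33), (8, 5)}.
Taking the union: {(11, 6), (18, 12), (18, 6), (23, 26), (30, 8), (33, 5), (39, 33), (8, 5), (8, 6)}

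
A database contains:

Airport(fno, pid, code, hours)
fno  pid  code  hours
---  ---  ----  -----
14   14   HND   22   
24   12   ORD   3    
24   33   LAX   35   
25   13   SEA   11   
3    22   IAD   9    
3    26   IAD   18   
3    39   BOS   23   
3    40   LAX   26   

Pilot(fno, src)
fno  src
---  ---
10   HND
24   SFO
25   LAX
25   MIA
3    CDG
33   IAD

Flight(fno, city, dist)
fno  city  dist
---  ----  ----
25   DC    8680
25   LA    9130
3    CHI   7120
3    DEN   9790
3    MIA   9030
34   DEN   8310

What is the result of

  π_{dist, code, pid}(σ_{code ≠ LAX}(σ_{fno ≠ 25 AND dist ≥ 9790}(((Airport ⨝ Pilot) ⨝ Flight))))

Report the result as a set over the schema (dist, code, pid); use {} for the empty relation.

Natural join on fno: {(24, 12, ORD, 3, SFO), (24, 33, LAX, 35, SFO), (25, 13, SEA, 11, LAX), (25, 13, SEA, 11, MIA), (3, 22, IAD, 9, CDG), (3, 26, IAD, 18, CDG), (3, 39, BOS, 23, CDG), (3, 40, LAX, 26, CDG)}
Natural join on fno: {(25, 13, SEA, 11, LAX, DC, 8680), (25, 13, SEA, 11, LAX, LA, 9130), (25, 13, SEA, 11, MIA, DC, 8680), (25, 13, SEA, 11, MIA, LA, 9130), (3, 22, IAD, 9, CDG, CHI, 7120), (3, 22, IAD, 9, CDG, DEN, 9790), (3, 22, IAD, 9, CDG, MIA, 9030), (3, 26, IAD, 18, CDG, CHI, 7120), (3, 26, IAD, 18, CDG, DEN, 9790), (3, 26, IAD, 18, CDG, MIA, 9030), (3, 39, BOS, 23, CDG, CHI, 7120), (3, 39, BOS, 23, CDG, DEN, 9790), (3, 39, BOS, 23, CDG, MIA, 9030), (3, 40, LAX, 26, CDG, CHI, 7120), (3, 40, LAX, 26, CDG, DEN, 9790), (3, 40, LAX, 26, CDG, MIA, 9030)}
Apply σ_{fno ≠ 25 AND dist ≥ 9790}; surviving tuples: {(3, 22, IAD, 9, CDG, DEN, 9790), (3, 26, IAD, 18, CDG, DEN, 9790), (3, 39, BOS, 23, CDG, DEN, 9790), (3, 40, LAX, 26, CDG, DEN, 9790)}
Apply σ_{code ≠ LAX}; surviving tuples: {(3, 22, IAD, 9, CDG, DEN, 9790), (3, 26, IAD, 18, CDG, DEN, 9790), (3, 39, BOS, 23, CDG, DEN, 9790)}
Keep only column(s) dist, code, pid: {(9790, BOS, 39), (9790, IAD, 22), (9790, IAD, 26)}

{(9790, BOS, 39), (9790, IAD, 22), (9790, IAD, 26)}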